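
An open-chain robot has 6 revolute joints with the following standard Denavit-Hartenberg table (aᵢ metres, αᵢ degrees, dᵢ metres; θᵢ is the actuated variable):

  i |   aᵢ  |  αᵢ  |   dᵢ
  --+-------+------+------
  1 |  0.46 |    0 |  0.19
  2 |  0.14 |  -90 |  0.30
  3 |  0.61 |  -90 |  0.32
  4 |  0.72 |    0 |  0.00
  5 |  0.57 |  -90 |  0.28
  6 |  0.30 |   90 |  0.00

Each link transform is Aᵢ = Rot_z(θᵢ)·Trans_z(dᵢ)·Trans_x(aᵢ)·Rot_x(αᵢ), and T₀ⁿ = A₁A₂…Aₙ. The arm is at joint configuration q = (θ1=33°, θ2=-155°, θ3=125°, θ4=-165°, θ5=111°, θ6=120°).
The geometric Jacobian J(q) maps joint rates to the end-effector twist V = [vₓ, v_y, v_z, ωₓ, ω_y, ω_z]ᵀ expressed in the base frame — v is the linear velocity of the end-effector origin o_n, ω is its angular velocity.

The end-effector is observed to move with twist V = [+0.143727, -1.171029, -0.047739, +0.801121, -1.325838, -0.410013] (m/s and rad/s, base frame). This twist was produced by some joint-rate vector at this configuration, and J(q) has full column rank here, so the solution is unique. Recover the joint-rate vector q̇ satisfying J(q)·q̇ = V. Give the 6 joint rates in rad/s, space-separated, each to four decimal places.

-0.9880 0.1120 0.8130 0.1130 -0.4190 -0.9680

o_n = [1.0870, -0.2240, 0.3694]
J₁: ẑ×o_n = [0.2240, 1.0870, -0.0000], ω = ẑ
J2: z=[0.0000, 0.0000, 1.0000] o=[0.3858, 0.2505, 0.1900] → [0.4746, 0.7012, -0.0000, 0.0000, 0.0000, 1.0000]
J3: z=[0.8480, -0.5299, 0.0000] o=[0.3116, 0.1318, 0.4900] → [0.0639, 0.1023, 0.1091, 0.8480, -0.5299, 0.0000]
J4: z=[0.4341, 0.6947, 0.5736] o=[0.7684, 0.2589, -0.0097] → [0.5404, 0.0182, -0.4310, 0.4341, 0.6947, 0.5736]
J5: z=[0.4341, 0.6947, 0.5736] o=[0.7150, -0.1781, 0.5600] → [-0.1061, 0.2961, -0.2783, 0.4341, 0.6947, 0.5736]
J6: z=[-0.2526, 0.7050, -0.6627] o=[1.3295, -0.0650, 0.4462] → [-0.1596, 0.1413, 0.2111, -0.2526, 0.7050, -0.6627]
q̇ = J⁺·V = [-0.9880, 0.1120, 0.8130, 0.1130, -0.4190, -0.9680]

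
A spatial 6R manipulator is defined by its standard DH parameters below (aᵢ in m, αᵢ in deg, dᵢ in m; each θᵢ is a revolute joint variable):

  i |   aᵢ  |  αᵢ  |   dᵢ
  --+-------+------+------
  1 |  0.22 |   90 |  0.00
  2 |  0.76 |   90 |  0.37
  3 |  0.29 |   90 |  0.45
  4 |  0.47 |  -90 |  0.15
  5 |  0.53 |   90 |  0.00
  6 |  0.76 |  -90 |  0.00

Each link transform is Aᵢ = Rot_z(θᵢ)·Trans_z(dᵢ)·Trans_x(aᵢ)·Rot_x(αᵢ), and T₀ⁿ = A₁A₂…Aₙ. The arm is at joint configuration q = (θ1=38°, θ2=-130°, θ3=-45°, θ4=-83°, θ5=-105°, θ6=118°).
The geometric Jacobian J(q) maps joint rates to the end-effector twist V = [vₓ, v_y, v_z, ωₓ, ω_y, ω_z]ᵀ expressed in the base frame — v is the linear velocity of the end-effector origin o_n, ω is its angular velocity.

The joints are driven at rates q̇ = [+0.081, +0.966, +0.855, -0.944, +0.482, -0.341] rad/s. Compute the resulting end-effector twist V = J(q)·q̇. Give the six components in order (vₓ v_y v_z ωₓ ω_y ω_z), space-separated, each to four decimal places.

1.0737 0.2807 -1.6712 -0.1049 -1.6104 -0.2862

o_n = [-0.8743, 0.0365, -0.8857]
J₁: ẑ×o_n = [-0.0365, -0.8743, 0.0000], ω = ẑ
J2: z=[0.6157, -0.7880, 0.0000] o=[0.1734, 0.1354, 0.0000] → [0.6979, 0.5453, -0.8865, 0.6157, -0.7880, 0.0000]
J3: z=[-0.6037, -0.4716, 0.6428] o=[0.0162, -0.4569, -0.5822] → [-0.1740, -0.7556, -0.7178, -0.6037, -0.4716, 0.6428]
J4: z=[-0.0772, 0.8370, 0.5417] o=[-0.4856, -0.5887, -0.4500] → [-0.7033, -0.2442, 0.2771, -0.0772, 0.8370, 0.5417]
J5: z=[-0.8612, 0.2178, -0.4593] o=[-0.2610, -0.2272, -0.6997] → [0.0806, 0.1215, -0.0935, -0.8612, 0.2178, -0.4593]
J6: z=[-0.4654, -0.7015, 0.5398] o=[-0.3694, 0.1324, -0.3258] → [0.4445, -0.5331, -0.3095, -0.4654, -0.7015, 0.5398]
V = J·q̇ = [1.0737, 0.2807, -1.6712, -0.1049, -1.6104, -0.2862]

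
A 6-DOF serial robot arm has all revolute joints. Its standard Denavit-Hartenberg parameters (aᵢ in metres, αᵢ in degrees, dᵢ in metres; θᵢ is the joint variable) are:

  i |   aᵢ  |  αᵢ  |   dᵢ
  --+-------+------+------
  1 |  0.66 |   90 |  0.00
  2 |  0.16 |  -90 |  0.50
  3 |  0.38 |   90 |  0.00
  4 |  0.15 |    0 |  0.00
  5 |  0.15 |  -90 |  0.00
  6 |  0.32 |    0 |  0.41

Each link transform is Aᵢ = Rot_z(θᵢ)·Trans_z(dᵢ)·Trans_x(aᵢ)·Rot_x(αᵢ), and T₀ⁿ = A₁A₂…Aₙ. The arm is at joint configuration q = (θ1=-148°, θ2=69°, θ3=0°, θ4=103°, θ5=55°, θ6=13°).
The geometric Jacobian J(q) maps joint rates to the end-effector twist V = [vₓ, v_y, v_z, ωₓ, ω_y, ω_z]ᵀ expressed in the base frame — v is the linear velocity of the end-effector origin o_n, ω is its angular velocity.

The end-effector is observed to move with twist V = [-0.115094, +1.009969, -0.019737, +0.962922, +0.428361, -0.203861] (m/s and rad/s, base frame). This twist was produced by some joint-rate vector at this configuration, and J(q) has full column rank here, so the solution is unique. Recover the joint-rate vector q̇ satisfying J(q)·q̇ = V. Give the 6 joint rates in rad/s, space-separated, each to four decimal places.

o_n = [-0.8119, -0.0026, -0.0923]
J₁: ẑ×o_n = [0.0026, -0.8119, 0.0000], ω = ẑ
J2: z=[-0.5299, 0.8480, 0.0000] o=[-0.5597, -0.3497, 0.0000] → [-0.0783, -0.0489, 0.0299, -0.5299, 0.8480, 0.0000]
J3: z=[0.7917, 0.4947, 0.3584] o=[-0.8733, 0.0439, 0.1494] → [-0.1029, 0.2134, -0.0672, 0.7917, 0.4947, 0.3584]
J4: z=[-0.5299, 0.8480, 0.0000] o=[-0.9888, -0.0283, 0.5041] → [-0.5058, -0.3161, -0.1636, -0.5299, 0.8480, 0.0000]
J5: z=[-0.5299, 0.8480, 0.0000] o=[-0.8628, 0.0504, 0.5250] → [-0.5235, -0.3271, -0.0151, -0.5299, 0.8480, 0.0000]
J6: z=[-0.6202, -0.3876, -0.6820] o=[-0.7761, 0.1047, 0.4153] → [0.1236, -0.2904, 0.0526, -0.6202, -0.3876, -0.6820]
q̇ = J⁺·V = [-0.8400, -0.0960, 0.6580, -0.3870, 0.3360, -0.5870]

-0.8400 -0.0960 0.6580 -0.3870 0.3360 -0.5870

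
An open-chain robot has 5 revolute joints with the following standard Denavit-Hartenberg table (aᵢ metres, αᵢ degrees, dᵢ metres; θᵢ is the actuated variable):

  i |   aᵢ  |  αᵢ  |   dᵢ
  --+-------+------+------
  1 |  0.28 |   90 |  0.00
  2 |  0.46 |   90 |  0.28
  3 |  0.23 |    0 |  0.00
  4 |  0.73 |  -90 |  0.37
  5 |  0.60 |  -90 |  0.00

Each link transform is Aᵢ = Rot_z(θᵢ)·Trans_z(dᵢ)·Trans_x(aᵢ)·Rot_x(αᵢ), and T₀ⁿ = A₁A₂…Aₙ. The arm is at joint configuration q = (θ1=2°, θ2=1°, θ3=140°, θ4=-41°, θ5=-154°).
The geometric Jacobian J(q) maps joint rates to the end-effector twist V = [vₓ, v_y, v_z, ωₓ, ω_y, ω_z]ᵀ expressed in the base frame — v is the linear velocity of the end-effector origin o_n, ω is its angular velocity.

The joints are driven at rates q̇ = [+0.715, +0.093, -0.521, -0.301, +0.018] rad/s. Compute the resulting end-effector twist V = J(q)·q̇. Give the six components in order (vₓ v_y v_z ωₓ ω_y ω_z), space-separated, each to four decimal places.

0.7205 0.2940 0.0190 -0.0290 -0.0913 1.5366

o_n = [0.5662, -0.5968, -0.6285]
J₁: ẑ×o_n = [0.5968, 0.5662, -0.0000], ω = ẑ
J2: z=[0.0349, -0.9994, 0.0000] o=[0.2798, 0.0098, 0.0000] → [0.6281, 0.0219, 0.2650, 0.0349, -0.9994, 0.0000]
J3: z=[0.0174, 0.0006, -0.9998] o=[0.7493, -0.2540, 0.0080] → [-0.3432, 0.1942, -0.0059, 0.0174, 0.0006, -0.9998]
J4: z=[0.0174, 0.0006, -0.9998] o=[0.5784, -0.4079, 0.0050] → [-0.1893, 0.0232, -0.0033, 0.0174, 0.0006, -0.9998]
J5: z=[-0.9924, 0.1219, -0.0172] o=[0.4959, -1.1322, -0.3670] → [-0.0226, -0.2607, -0.5399, -0.9924, 0.1219, -0.0172]
V = J·q̇ = [0.7205, 0.2940, 0.0190, -0.0290, -0.0913, 1.5366]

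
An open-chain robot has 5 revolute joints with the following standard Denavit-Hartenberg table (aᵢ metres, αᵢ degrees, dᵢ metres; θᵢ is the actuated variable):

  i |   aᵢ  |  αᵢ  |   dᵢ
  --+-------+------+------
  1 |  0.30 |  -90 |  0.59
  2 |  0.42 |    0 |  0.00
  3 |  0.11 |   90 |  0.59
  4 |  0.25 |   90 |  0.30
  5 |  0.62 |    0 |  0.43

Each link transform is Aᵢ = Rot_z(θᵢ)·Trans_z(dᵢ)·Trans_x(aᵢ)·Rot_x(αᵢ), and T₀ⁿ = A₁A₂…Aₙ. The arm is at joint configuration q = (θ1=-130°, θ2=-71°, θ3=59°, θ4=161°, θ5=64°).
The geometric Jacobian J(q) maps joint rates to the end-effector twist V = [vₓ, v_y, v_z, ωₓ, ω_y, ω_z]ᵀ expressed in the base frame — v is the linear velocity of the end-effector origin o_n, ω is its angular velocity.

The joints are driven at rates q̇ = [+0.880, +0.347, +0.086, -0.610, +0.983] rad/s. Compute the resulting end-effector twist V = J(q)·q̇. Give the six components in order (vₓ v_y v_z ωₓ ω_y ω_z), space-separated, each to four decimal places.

-0.1168 -0.2251 0.5749 0.7610 -1.2127 0.3499

o_n = [0.8804, -0.7655, 1.7750]
J₁: ẑ×o_n = [0.7655, 0.8804, -0.0000], ω = ẑ
J2: z=[0.7660, -0.6428, 0.0000] o=[-0.1928, -0.2298, 0.5900] → [-0.7617, -0.9078, 0.2795, 0.7660, -0.6428, 0.0000]
J3: z=[0.7660, -0.6428, 0.0000] o=[-0.2807, -0.3346, 0.9871] → [-0.5065, -0.6036, 0.4163, 0.7660, -0.6428, 0.0000]
J4: z=[0.1336, 0.1593, 0.9781] o=[0.1021, -0.7962, 1.0100] → [0.0917, 0.6591, -0.1199, 0.1336, 0.1593, 0.9781]
J5: z=[0.5196, -0.8517, 0.0677] o=[0.3531, -0.6236, 1.2543] → [-0.4339, -0.2349, 0.3754, 0.5196, -0.8517, 0.0677]
V = J·q̇ = [-0.1168, -0.2251, 0.5749, 0.7610, -1.2127, 0.3499]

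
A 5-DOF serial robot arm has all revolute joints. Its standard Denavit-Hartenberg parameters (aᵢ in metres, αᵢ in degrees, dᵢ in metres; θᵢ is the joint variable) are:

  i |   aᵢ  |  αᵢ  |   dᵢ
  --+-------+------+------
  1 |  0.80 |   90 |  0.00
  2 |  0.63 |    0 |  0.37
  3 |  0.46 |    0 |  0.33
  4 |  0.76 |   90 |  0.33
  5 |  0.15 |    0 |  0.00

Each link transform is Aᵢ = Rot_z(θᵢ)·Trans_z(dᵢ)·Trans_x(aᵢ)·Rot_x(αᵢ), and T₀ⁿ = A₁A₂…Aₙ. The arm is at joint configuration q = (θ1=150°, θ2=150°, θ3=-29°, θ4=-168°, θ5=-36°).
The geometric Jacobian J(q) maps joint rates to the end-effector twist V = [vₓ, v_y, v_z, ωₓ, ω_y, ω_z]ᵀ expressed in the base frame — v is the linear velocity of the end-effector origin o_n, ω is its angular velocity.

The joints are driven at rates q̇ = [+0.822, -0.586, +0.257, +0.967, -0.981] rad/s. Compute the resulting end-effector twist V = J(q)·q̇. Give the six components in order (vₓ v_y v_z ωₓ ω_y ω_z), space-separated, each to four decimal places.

o_n = [-0.0648, 1.1249, 0.0647]
J₁: ẑ×o_n = [-1.1249, -0.0648, 0.0000], ω = ẑ
J2: z=[0.5000, 0.8660, 0.0000] o=[-0.6928, 0.4000, 0.0000] → [0.0560, -0.0324, -0.1814, 0.5000, 0.8660, 0.0000]
J3: z=[0.5000, 0.8660, 0.0000] o=[-0.0353, 0.4476, 0.3150] → [-0.2168, 0.1251, 0.3642, 0.5000, 0.8660, 0.0000]
J4: z=[0.5000, 0.8660, 0.0000] o=[0.3349, 0.6150, 0.7093] → [-0.5582, 0.3223, 0.6011, 0.5000, 0.8660, 0.0000]
J5: z=[0.6334, -0.3657, -0.6820] o=[0.0510, 1.1599, 0.1535] → [0.0086, 0.1352, -0.0645, 0.6334, -0.3657, -0.6820]
V = J·q̇ = [-1.5615, 0.1769, 0.8444, -0.3023, 0.9113, 1.4910]

-1.5615 0.1769 0.8444 -0.3023 0.9113 1.4910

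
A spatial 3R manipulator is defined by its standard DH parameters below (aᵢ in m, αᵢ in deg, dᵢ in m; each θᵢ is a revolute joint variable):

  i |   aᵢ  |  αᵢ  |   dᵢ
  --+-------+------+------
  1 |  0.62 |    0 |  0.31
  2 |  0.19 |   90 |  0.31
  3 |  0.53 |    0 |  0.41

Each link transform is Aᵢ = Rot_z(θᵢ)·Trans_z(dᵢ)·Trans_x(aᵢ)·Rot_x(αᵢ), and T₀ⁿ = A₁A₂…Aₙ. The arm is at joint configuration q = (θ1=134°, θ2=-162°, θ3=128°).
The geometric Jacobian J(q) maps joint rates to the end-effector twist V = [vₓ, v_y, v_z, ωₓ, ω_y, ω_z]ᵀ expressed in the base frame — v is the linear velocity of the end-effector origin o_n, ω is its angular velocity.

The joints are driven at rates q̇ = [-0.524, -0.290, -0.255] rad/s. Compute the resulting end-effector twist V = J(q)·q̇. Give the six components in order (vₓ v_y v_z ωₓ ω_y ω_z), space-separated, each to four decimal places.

0.0851 0.4303 0.0832 0.1197 0.2252 -0.8140

o_n = [-0.7435, 0.1480, 1.0376]
J₁: ẑ×o_n = [-0.1480, -0.7435, 0.0000], ω = ẑ
J2: z=[0.0000, 0.0000, 1.0000] o=[-0.4307, 0.4460, 0.3100] → [0.2980, -0.3128, 0.0000, 0.0000, 0.0000, 1.0000]
J3: z=[-0.4695, -0.8829, 0.0000] o=[-0.2629, 0.3568, 0.6200] → [-0.3688, 0.1961, -0.3263, -0.4695, -0.8829, 0.0000]
V = J·q̇ = [0.0851, 0.4303, 0.0832, 0.1197, 0.2252, -0.8140]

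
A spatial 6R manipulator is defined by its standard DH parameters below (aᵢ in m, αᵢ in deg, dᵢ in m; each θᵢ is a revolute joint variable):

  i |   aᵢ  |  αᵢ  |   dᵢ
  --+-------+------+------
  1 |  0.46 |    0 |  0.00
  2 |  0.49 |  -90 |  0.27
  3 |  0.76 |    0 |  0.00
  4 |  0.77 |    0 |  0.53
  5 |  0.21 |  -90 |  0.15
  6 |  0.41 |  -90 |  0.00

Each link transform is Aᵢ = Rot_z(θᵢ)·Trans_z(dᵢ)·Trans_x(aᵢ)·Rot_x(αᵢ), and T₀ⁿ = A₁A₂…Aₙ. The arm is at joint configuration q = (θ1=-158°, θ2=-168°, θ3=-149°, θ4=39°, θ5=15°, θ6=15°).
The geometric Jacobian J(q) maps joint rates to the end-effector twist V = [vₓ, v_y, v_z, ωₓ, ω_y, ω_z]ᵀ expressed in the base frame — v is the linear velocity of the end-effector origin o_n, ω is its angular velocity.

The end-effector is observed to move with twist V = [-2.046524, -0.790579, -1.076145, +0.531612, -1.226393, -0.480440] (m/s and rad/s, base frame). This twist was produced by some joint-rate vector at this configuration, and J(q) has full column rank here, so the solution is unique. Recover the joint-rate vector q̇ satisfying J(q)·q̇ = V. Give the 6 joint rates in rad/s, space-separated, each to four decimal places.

o_n = [-1.1434, 0.0364, 1.9887]
J₁: ẑ×o_n = [-0.0364, -1.1434, 0.0000], ω = ẑ
J2: z=[0.0000, 0.0000, 1.0000] o=[-0.4265, -0.1723, 0.0000] → [-0.2087, -0.7169, 0.0000, 0.0000, 0.0000, 1.0000]
J3: z=[-0.5592, 0.8290, 0.0000] o=[-0.0203, 0.1017, 0.2700] → [1.4249, 0.9611, 0.9676, -0.5592, 0.8290, 0.0000]
J4: z=[-0.5592, 0.8290, 0.0000] o=[-0.5604, -0.2626, 0.6614] → [1.1004, 0.7422, 0.3162, -0.5592, 0.8290, 0.0000]
J5: z=[-0.5592, 0.8290, 0.0000] o=[-1.0751, 0.0295, 1.3850] → [0.5005, 0.3376, 0.0528, -0.5592, 0.8290, 0.0000]
J6: z=[0.8259, 0.5571, 0.0872] o=[-1.1741, 0.1436, 1.5942] → [0.2291, -0.3232, -0.1057, 0.8259, 0.5571, 0.0872]
q̇ = J⁺·V = [-0.3830, -0.0760, -0.8540, -0.9550, 0.4950, -0.2460]

-0.3830 -0.0760 -0.8540 -0.9550 0.4950 -0.2460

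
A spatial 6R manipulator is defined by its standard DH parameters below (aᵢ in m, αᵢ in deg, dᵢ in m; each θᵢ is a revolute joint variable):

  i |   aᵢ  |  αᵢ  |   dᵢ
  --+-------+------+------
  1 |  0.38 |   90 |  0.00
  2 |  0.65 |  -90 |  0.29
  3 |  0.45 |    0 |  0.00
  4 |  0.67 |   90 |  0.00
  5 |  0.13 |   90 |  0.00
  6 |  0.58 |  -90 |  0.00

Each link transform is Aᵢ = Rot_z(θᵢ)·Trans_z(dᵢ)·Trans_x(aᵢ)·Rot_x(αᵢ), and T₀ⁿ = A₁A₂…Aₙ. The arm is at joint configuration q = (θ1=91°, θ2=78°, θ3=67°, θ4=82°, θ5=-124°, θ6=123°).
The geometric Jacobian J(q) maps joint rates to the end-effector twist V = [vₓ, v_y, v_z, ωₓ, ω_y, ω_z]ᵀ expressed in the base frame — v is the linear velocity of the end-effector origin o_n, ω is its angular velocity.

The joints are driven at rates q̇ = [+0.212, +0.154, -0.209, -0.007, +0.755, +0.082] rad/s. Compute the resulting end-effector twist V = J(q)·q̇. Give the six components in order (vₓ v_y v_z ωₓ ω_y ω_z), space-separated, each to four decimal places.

-0.0432 -0.3077 0.3360 -0.4626 0.2514 0.6140

o_n = [-0.9451, 0.2987, 0.4360]
J₁: ẑ×o_n = [-0.2987, -0.9451, 0.0000], ω = ẑ
J2: z=[0.9998, 0.0175, 0.0000] o=[-0.0066, 0.3799, 0.0000] → [0.0076, -0.4359, -0.0649, 0.9998, 0.0175, 0.0000]
J3: z=[0.0171, -0.9780, 0.2079] o=[0.2810, 0.5201, 0.6358] → [0.2415, -0.2515, -1.2029, 0.0171, -0.9780, 0.2079]
J4: z=[0.0171, -0.9780, 0.2079] o=[-0.1338, 0.5494, 0.8078] → [0.4158, -0.1623, -0.7977, 0.0171, -0.9780, 0.2079]
J5: z=[-0.8589, 0.0921, 0.5038] o=[-0.4768, 0.4240, 0.2460] → [0.0807, -0.0728, 0.1508, -0.8589, 0.0921, 0.5038]
J6: z=[0.4339, -0.3917, 0.8114] o=[-0.4414, 0.5430, 0.2846] → [0.1390, -0.4744, -0.3034, 0.4339, -0.3917, 0.8114]
V = J·q̇ = [-0.0432, -0.3077, 0.3360, -0.4626, 0.2514, 0.6140]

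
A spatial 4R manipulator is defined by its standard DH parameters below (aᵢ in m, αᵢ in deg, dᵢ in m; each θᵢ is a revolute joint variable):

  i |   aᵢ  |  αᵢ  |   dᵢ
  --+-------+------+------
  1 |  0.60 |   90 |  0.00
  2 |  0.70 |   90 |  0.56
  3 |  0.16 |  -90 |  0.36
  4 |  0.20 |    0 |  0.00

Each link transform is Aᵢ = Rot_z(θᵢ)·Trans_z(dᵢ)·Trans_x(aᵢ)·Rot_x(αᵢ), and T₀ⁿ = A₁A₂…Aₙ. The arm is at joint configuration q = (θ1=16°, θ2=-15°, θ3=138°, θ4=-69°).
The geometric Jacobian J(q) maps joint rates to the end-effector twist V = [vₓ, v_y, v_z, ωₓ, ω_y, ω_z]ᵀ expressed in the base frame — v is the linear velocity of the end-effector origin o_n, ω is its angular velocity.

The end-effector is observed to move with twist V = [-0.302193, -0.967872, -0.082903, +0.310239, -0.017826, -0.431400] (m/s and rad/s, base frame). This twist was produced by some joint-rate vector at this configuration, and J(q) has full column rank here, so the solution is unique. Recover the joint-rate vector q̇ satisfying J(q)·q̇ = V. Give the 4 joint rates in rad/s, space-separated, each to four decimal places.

-0.8280 -0.0980 -0.4590 -0.2700

o_n = [1.1279, -0.4204, -0.6647]
J₁: ẑ×o_n = [0.4204, 1.1279, -0.0000], ω = ẑ
J2: z=[0.2756, -0.9613, 0.0000] o=[0.5768, 0.1654, 0.0000] → [0.6390, 0.1832, 0.3683, 0.2756, -0.9613, 0.0000]
J3: z=[-0.2488, -0.0713, -0.9659] o=[1.3811, -0.1866, -0.1812] → [-0.1914, 0.1242, 0.0401, -0.2488, -0.0713, -0.9659]
J4: z=[-0.8261, 0.5362, 0.1732] o=[1.2106, -0.3468, -0.4981] → [-0.0766, -0.1519, 0.1051, -0.8261, 0.5362, 0.1732]
q̇ = J⁺·V = [-0.8280, -0.0980, -0.4590, -0.2700]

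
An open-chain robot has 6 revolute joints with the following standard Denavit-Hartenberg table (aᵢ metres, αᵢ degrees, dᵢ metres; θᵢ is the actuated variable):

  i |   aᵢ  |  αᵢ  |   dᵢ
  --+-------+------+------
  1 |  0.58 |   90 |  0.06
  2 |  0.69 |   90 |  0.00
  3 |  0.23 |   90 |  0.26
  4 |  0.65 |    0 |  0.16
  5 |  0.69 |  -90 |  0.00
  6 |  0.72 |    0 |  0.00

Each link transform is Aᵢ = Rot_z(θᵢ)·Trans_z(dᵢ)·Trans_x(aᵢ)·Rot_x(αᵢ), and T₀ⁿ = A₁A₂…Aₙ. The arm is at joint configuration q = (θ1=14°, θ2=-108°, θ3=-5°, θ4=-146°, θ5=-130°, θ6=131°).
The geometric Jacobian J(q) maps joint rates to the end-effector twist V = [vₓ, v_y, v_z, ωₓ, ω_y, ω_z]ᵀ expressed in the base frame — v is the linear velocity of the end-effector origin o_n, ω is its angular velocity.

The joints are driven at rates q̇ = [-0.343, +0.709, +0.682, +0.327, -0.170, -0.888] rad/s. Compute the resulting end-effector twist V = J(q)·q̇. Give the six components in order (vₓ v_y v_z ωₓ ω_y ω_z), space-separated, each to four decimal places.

o_n = [0.4255, -0.3132, -0.3220]
J₁: ẑ×o_n = [0.3132, 0.4255, -0.0000], ω = ẑ
J2: z=[0.2419, -0.9703, 0.0000] o=[0.5628, 0.1403, 0.0600] → [0.3707, 0.0924, -0.2429, 0.2419, -0.9703, 0.0000]
J3: z=[-0.9228, -0.2301, 0.3090] o=[0.3559, 0.0887, -0.5962] → [0.0611, 0.2746, 0.3870, -0.9228, -0.2301, 0.3090]
J4: z=[-0.2149, 0.9731, 0.0829] o=[0.0424, 0.0312, -0.7338] → [0.4293, 0.1202, -0.2988, -0.2149, 0.9731, 0.0829]
J5: z=[-0.2149, 0.9731, 0.0829] o=[0.5158, 0.2651, -0.3223] → [0.0482, -0.0074, 0.2121, -0.2149, 0.9731, 0.0829]
J6: z=[0.2216, -0.0341, 0.9745] o=[-0.1405, 0.1080, -0.1786] → [0.4154, 0.5834, -0.0740, 0.2216, -0.0341, 0.9745]
V = J·q̇ = [-0.0396, -0.3707, 0.0237, -0.6883, -0.6618, -0.9846]

-0.0396 -0.3707 0.0237 -0.6883 -0.6618 -0.9846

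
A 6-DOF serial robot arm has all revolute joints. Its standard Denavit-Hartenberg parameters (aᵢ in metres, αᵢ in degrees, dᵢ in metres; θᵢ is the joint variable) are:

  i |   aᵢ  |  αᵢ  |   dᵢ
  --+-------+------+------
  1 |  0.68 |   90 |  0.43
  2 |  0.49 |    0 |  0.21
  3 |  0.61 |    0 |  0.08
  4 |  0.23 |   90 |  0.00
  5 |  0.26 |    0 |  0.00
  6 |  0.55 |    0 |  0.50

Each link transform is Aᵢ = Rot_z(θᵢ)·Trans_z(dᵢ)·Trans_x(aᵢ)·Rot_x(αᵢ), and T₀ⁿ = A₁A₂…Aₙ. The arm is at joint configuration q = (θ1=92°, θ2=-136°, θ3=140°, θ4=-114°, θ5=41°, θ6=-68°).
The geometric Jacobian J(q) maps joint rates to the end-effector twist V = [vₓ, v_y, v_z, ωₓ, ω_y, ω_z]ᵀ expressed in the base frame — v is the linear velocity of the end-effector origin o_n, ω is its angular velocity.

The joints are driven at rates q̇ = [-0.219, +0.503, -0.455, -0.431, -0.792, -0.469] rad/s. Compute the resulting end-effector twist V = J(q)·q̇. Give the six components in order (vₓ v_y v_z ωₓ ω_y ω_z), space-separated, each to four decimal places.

o_n = [0.2054, 0.1601, -0.5578]
J₁: ẑ×o_n = [-0.1601, 0.2054, 0.0000], ω = ẑ
J2: z=[0.9994, 0.0349, 0.0000] o=[-0.0237, 0.6796, 0.4300] → [-0.0345, 0.9872, -0.5272, 0.9994, 0.0349, 0.0000]
J3: z=[0.9994, 0.0349, 0.0000] o=[0.1984, 0.3347, 0.0896] → [-0.0226, 0.6471, -0.1747, 0.9994, 0.0349, 0.0000]
J4: z=[0.9994, 0.0349, 0.0000] o=[0.2572, 0.9456, 0.1322] → [-0.0241, 0.6896, -0.7832, 0.9994, 0.0349, 0.0000]
J5: z=[0.0328, -0.9391, 0.3420] o=[0.2599, 0.8670, -0.0840] → [0.6868, -0.0031, -0.0743, 0.0328, -0.9391, 0.3420]
J6: z=[0.0328, -0.9391, 0.3420] o=[0.4327, 0.8059, -0.2684] → [0.4927, -0.0682, -0.2346, 0.0328, -0.9391, 0.3420]
V = J·q̇ = [-0.7367, -0.1056, 0.3208, -0.4241, 1.1709, -0.6503]

-0.7367 -0.1056 0.3208 -0.4241 1.1709 -0.6503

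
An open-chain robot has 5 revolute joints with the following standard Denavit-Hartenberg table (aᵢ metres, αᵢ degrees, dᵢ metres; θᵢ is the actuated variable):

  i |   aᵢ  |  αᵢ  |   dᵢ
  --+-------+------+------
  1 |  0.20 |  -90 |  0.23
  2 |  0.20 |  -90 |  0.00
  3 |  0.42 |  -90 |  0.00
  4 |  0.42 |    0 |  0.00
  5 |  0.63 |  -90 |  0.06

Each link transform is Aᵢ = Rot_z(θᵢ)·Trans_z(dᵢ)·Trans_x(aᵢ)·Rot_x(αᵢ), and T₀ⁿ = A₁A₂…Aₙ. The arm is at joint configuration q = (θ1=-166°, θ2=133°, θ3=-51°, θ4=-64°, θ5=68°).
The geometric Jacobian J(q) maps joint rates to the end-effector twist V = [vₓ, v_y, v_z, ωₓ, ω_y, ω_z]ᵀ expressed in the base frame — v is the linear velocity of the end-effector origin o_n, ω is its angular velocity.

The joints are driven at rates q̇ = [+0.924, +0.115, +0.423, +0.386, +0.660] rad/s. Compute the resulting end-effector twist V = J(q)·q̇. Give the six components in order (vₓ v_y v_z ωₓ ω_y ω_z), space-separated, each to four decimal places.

o_n = [0.9417, -0.7135, -0.2902]
J₁: ẑ×o_n = [0.7135, 0.9417, -0.0000], ω = ẑ
J2: z=[0.2419, -0.9703, 0.0000] o=[-0.1941, -0.0484, 0.2300] → [0.5047, 0.1258, 0.9412, 0.2419, -0.9703, 0.0000]
J3: z=[0.7096, 0.1769, 0.6820] o=[-0.0617, -0.0154, 0.0837] → [0.4100, 0.9497, -0.6729, 0.7096, 0.1769, 0.6820]
J4: z=[0.3620, 0.7388, -0.5684] o=[0.1922, -0.2885, -0.1096] → [-0.3750, -0.3607, -0.7077, 0.3620, 0.7388, -0.5684]
J5: z=[0.3620, 0.7388, -0.5684] o=[0.5713, -0.3414, 0.0631] → [-0.4725, -0.0826, -0.4084, 0.3620, 0.7388, -0.5684]
V = J·q̇ = [0.4341, 1.0926, -0.7191, 0.7067, 0.7361, 0.6180]

0.4341 1.0926 -0.7191 0.7067 0.7361 0.6180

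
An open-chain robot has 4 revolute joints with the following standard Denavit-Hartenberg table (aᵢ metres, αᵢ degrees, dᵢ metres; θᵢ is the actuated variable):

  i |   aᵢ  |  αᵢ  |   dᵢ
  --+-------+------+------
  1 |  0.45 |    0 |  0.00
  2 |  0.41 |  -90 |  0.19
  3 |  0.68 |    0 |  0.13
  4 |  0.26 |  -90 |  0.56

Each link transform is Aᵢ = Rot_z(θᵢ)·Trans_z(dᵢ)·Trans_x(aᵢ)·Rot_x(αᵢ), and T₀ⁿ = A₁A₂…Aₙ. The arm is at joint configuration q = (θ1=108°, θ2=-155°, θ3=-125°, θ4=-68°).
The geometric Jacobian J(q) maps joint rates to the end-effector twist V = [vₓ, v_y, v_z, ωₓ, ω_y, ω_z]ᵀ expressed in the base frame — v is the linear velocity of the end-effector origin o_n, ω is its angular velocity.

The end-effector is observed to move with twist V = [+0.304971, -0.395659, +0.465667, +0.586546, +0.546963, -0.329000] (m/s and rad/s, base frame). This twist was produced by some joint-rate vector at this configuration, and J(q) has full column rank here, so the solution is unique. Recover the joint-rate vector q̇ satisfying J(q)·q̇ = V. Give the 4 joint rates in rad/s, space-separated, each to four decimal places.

0.3030 -0.6320 0.6730 0.1290

o_n = [0.2064, 1.0692, 0.6885]
J₁: ẑ×o_n = [-1.0692, 0.2064, 0.0000], ω = ẑ
J2: z=[0.0000, 0.0000, 1.0000] o=[-0.1391, 0.4280, 0.0000] → [-0.6413, 0.3455, 0.0000, 0.0000, 0.0000, 1.0000]
J3: z=[0.7314, 0.6820, 0.0000] o=[0.1406, 0.1281, 0.1900] → [0.3400, -0.3646, 0.6434, 0.7314, 0.6820, 0.0000]
J4: z=[0.7314, 0.6820, 0.0000] o=[-0.0304, 0.5020, 0.7470] → [-0.0399, 0.0428, 0.2533, 0.7314, 0.6820, 0.0000]
q̇ = J⁺·V = [0.3030, -0.6320, 0.6730, 0.1290]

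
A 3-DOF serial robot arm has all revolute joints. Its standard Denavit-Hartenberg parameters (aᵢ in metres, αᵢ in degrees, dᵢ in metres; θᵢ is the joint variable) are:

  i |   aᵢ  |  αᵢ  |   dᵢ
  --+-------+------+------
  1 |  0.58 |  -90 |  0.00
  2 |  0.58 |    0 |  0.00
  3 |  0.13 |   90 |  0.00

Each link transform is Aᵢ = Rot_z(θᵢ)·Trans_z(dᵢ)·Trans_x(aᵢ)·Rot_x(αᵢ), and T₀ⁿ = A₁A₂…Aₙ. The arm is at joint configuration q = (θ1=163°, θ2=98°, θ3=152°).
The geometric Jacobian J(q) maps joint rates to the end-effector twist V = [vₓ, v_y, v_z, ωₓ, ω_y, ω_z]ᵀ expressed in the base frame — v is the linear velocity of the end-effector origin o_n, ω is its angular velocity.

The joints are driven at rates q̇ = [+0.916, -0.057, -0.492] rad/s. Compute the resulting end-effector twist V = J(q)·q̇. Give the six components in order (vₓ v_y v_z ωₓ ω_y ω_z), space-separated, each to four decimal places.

-0.0890 -0.4084 -0.0290 0.1605 0.5250 0.9160

o_n = [-0.4349, 0.1330, -0.4522]
J₁: ẑ×o_n = [-0.1330, -0.4349, 0.0000], ω = ẑ
J2: z=[-0.2924, -0.9563, 0.0000] o=[-0.5547, 0.1696, 0.0000] → [0.4324, -0.1322, 0.1252, -0.2924, -0.9563, 0.0000]
J3: z=[-0.2924, -0.9563, 0.0000] o=[-0.4775, 0.1460, -0.5744] → [-0.1168, 0.0357, 0.0445, -0.2924, -0.9563, 0.0000]
V = J·q̇ = [-0.0890, -0.4084, -0.0290, 0.1605, 0.5250, 0.9160]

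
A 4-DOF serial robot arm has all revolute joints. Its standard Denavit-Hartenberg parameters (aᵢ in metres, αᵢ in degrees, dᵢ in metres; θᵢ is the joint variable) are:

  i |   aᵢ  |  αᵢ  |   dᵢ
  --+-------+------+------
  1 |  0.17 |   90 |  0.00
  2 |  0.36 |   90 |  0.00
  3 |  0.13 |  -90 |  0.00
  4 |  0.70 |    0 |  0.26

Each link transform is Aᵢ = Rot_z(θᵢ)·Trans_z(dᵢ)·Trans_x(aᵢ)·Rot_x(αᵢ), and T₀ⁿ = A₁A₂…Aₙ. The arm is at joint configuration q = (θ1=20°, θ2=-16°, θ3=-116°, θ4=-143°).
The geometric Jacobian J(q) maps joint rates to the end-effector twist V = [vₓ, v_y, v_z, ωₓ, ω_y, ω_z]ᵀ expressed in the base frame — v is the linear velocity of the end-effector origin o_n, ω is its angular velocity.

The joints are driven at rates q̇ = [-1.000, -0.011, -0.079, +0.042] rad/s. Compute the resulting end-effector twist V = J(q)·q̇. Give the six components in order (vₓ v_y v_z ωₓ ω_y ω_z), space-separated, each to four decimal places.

o_n = [0.8497, 0.0202, -0.6204]
J₁: ẑ×o_n = [-0.0202, 0.8497, 0.0000], ω = ẑ
J2: z=[0.3420, -0.9397, 0.0000] o=[0.1597, 0.0581, 0.0000] → [0.5830, 0.2122, 0.6354, 0.3420, -0.9397, 0.0000]
J3: z=[-0.2590, -0.0943, -0.9613] o=[0.4849, 0.1765, -0.0992] → [-0.1011, -0.4856, 0.0749, -0.2590, -0.0943, -0.9613]
J4: z=[0.6619, 0.7074, -0.2477] o=[0.3935, 0.2676, -0.0835] → [-0.4411, 0.2424, -0.4865, 0.6619, 0.7074, -0.2477]
V = J·q̇ = [0.0032, -0.8035, -0.0333, 0.0445, 0.0475, -0.9345]

0.0032 -0.8035 -0.0333 0.0445 0.0475 -0.9345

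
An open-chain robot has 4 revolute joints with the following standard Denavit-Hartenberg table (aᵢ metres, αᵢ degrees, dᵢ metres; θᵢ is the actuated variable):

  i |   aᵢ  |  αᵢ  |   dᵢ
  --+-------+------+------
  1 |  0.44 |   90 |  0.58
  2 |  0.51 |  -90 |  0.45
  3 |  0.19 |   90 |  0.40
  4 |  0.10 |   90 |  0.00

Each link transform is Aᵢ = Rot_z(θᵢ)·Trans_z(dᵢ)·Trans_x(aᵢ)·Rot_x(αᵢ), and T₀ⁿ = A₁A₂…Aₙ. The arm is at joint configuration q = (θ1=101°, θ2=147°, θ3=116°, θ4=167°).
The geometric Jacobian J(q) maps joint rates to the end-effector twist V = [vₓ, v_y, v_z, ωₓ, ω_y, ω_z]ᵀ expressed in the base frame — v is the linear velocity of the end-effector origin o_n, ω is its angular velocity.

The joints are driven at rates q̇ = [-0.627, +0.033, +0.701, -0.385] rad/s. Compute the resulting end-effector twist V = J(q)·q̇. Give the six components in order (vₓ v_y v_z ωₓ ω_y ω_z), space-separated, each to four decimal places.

-0.0556 -0.2095 -0.0859 0.2155 -0.0514 -1.4034

o_n = [0.3951, -0.1104, 0.4813]
J₁: ẑ×o_n = [0.1104, 0.3951, -0.0000], ω = ẑ
J2: z=[0.9816, 0.1908, 0.0000] o=[-0.0840, 0.4319, 0.5800] → [-0.0188, 0.0969, -0.6238, 0.9816, 0.1908, 0.0000]
J3: z=[0.1039, -0.5346, -0.8387] o=[0.4394, 0.0979, 0.8578] → [0.0265, 0.0762, -0.0453, 0.1039, -0.5346, -0.8387]
J4: z=[-0.2865, -0.8236, 0.4895] o=[0.3000, -0.0800, 0.4769] → [0.0113, 0.0478, 0.0871, -0.2865, -0.8236, 0.4895]
V = J·q̇ = [-0.0556, -0.2095, -0.0859, 0.2155, -0.0514, -1.4034]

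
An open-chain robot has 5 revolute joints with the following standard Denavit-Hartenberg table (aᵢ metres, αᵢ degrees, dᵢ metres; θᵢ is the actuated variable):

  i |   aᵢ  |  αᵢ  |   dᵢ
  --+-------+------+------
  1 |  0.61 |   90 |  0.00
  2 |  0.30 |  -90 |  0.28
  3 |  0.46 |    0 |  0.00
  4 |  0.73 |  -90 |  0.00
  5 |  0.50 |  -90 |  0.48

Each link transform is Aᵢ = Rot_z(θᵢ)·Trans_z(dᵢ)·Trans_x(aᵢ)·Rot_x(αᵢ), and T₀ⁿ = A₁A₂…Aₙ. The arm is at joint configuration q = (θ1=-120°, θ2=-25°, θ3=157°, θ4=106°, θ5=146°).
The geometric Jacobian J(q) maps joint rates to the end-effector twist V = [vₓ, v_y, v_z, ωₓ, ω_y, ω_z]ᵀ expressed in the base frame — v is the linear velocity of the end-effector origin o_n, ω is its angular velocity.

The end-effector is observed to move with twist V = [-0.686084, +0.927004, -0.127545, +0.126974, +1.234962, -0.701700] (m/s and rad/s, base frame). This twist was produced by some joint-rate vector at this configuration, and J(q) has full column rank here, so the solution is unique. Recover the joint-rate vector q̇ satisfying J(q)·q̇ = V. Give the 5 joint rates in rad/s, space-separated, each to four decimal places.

o_n = [-0.7971, -0.4369, -0.3863]
J₁: ẑ×o_n = [0.4369, -0.7971, 0.0000], ω = ẑ
J2: z=[-0.8660, 0.5000, 0.0000] o=[-0.3050, -0.5283, 0.0000] → [-0.1932, -0.3346, 0.1669, -0.8660, 0.5000, 0.0000]
J3: z=[-0.2113, -0.3660, 0.9063] o=[-0.6834, -0.6237, -0.1268] → [-0.0744, -0.1579, -0.0811, -0.2113, -0.3660, 0.9063]
J4: z=[-0.2113, -0.3660, 0.9063] o=[-0.3359, -0.3813, 0.0522] → [0.2109, -0.5107, -0.1571, -0.2113, -0.3660, 0.9063]
J5: z=[-0.5553, -0.7181, -0.4195] o=[-0.9231, 0.0508, 0.0898] → [0.1373, -0.3172, 0.3613, -0.5553, -0.7181, -0.4195]
q̇ = J⁺·V = [-0.5360, 0.6250, 0.2320, -0.8610, -0.9640]

-0.5360 0.6250 0.2320 -0.8610 -0.9640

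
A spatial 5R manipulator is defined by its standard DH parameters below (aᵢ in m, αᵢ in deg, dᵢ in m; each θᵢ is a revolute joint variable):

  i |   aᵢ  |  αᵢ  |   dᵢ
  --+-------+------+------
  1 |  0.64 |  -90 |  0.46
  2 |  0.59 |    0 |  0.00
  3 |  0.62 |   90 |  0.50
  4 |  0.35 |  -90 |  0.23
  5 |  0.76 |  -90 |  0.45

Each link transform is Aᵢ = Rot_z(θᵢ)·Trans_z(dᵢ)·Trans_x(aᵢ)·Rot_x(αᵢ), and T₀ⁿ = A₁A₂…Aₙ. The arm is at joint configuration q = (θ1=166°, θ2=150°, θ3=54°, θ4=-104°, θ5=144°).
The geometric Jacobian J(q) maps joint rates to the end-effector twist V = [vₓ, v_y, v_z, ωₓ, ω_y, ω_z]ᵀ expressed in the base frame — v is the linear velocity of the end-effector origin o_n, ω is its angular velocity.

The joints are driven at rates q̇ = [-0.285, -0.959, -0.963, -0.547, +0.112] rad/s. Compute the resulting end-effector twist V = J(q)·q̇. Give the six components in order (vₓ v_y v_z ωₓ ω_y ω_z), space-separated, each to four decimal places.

0.8742 -0.2226 -2.3134 0.3520 1.9210 0.2589

o_n = [0.6259, -0.8240, 0.8188]
J₁: ẑ×o_n = [0.8240, 0.6259, -0.0000], ω = ẑ
J2: z=[-0.2419, -0.9703, 0.0000] o=[-0.6210, 0.1548, 0.4600] → [-0.3482, 0.0868, 1.4466, -0.2419, -0.9703, 0.0000]
J3: z=[-0.2419, -0.9703, 0.0000] o=[-0.1252, 0.0312, 0.1650] → [-0.6344, 0.1582, 0.9357, -0.2419, -0.9703, 0.0000]
J4: z=[0.3947, -0.0984, -0.9135] o=[0.3034, -0.5910, 0.4172] → [-0.2524, -0.4531, -0.0602, 0.3947, -0.0984, -0.9135]
J5: z=[0.9186, 0.0203, 0.3947] o=[0.4013, -0.2654, 0.1726] → [0.2336, -0.5050, -0.5177, 0.9186, 0.0203, 0.3947]
V = J·q̇ = [0.8742, -0.2226, -2.3134, 0.3520, 1.9210, 0.2589]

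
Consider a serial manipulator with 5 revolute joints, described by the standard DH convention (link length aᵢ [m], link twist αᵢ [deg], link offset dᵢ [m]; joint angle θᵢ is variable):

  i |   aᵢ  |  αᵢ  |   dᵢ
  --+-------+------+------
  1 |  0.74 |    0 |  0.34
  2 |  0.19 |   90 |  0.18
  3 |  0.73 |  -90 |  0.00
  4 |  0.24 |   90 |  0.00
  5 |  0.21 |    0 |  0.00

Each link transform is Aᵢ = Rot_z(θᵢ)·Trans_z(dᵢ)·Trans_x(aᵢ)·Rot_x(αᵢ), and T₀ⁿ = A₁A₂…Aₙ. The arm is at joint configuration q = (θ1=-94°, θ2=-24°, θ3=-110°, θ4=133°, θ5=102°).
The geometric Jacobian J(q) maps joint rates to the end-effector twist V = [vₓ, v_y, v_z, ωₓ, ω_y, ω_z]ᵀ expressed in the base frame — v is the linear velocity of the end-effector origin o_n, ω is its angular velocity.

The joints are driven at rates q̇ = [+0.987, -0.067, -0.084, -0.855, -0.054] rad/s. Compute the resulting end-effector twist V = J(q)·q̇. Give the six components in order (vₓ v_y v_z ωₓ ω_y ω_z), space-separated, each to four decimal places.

o_n = [-0.0089, -0.9638, -0.1104]
J₁: ẑ×o_n = [0.9638, -0.0089, 0.0000], ω = ẑ
J2: z=[0.0000, 0.0000, 1.0000] o=[-0.0516, -0.7382, 0.3400] → [0.2256, 0.0427, -0.0000, 0.0000, 0.0000, 1.0000]
J3: z=[-0.8829, 0.4695, 0.0000] o=[-0.1408, -0.9060, 0.5200] → [-0.2960, -0.5566, -0.0109, -0.8829, 0.4695, 0.0000]
J4: z=[-0.4412, -0.8297, -0.3420] o=[-0.0236, -0.6855, -0.1660] → [-0.1413, 0.0195, 0.1349, -0.4412, -0.8297, -0.3420]
J5: z=[0.7196, -0.0993, -0.6872] o=[0.1051, -0.8173, -0.0122] → [-0.0909, 0.1491, -0.1167, 0.7196, -0.0993, -0.6872]
V = J·q̇ = [1.0867, 0.0104, -0.1082, 0.4125, 0.6753, 1.2495]

1.0867 0.0104 -0.1082 0.4125 0.6753 1.2495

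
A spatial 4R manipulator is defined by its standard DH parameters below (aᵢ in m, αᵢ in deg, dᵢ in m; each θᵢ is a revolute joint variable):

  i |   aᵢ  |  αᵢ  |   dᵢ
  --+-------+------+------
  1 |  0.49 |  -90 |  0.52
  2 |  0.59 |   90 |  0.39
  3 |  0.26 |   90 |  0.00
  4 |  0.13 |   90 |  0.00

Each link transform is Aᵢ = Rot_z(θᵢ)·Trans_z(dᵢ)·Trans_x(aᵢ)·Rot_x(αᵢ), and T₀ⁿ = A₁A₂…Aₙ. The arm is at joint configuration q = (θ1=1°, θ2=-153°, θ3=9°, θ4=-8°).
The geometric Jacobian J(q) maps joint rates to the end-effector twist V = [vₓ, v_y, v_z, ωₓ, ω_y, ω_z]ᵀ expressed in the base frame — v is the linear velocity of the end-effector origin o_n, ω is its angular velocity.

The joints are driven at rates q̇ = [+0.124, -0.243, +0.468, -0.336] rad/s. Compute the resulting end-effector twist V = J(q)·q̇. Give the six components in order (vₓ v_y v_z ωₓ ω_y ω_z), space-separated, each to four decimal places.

-0.1192 0.1308 -0.1860 -0.1672 0.0860 -0.3169

o_n = [-0.3774, 0.4443, 0.9783]
J₁: ẑ×o_n = [-0.4443, -0.3774, 0.0000], ω = ẑ
J2: z=[-0.0175, 0.9998, 0.0000] o=[0.4899, 0.0086, 0.5200] → [0.4582, 0.0080, 0.8596, -0.0175, 0.9998, 0.0000]
J3: z=[-0.4539, -0.0079, -0.8910] o=[-0.0425, 0.3893, 0.7879] → [0.0475, 0.3848, -0.0276, -0.4539, -0.0079, -0.8910]
J4: z=[-0.1221, -0.9900, 0.0710] o=[-0.2720, 0.4260, 0.9044] → [-0.0744, 0.0015, -0.1066, -0.1221, -0.9900, 0.0710]
V = J·q̇ = [-0.1192, 0.1308, -0.1860, -0.1672, 0.0860, -0.3169]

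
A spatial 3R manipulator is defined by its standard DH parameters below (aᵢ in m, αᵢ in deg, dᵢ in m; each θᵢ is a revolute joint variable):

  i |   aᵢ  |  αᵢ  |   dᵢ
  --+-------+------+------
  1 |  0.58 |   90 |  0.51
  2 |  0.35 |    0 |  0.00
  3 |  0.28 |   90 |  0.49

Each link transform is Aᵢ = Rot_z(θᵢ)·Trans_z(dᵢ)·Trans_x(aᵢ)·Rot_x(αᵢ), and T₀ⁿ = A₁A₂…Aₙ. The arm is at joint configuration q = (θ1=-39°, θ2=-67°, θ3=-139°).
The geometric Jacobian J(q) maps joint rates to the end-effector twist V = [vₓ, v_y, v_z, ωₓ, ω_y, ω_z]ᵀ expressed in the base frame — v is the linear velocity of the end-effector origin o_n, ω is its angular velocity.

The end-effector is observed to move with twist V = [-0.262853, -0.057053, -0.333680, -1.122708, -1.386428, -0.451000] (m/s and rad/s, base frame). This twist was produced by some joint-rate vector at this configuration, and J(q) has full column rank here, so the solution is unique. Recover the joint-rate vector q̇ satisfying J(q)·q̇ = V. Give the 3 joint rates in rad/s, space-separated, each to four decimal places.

o_n = [0.0531, -0.6735, 0.3106]
J₁: ẑ×o_n = [0.6735, 0.0531, -0.0000], ω = ẑ
J2: z=[-0.6293, -0.7771, 0.0000] o=[0.4507, -0.3650, 0.5100] → [0.1550, -0.1255, -0.1149, -0.6293, -0.7771, 0.0000]
J3: z=[-0.6293, -0.7771, 0.0000] o=[0.5570, -0.4511, 0.1878] → [-0.0954, 0.0772, -0.2517, -0.6293, -0.7771, 0.0000]
q̇ = J⁺·V = [-0.4510, 0.8430, 0.9410]

-0.4510 0.8430 0.9410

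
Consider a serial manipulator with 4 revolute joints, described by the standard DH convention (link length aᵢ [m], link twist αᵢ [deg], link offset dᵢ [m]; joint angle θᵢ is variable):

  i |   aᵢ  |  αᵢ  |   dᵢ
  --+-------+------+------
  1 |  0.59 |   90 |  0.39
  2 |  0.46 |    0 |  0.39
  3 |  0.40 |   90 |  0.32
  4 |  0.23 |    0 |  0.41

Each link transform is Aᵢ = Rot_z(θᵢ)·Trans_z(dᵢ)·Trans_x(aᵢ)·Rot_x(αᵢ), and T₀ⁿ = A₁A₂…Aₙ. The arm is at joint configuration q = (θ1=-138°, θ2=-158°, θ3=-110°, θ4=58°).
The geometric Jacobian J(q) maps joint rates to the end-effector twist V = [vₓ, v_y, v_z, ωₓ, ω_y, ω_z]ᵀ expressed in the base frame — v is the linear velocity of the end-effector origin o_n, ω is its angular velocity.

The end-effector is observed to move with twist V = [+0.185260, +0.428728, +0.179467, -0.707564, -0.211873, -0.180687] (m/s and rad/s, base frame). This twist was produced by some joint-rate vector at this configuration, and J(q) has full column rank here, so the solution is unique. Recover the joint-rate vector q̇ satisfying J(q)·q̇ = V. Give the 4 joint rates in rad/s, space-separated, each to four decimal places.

o_n = [-1.0181, 0.3012, 0.7536]
J₁: ẑ×o_n = [-0.3012, -1.0181, 0.0000], ω = ẑ
J2: z=[-0.6691, 0.7431, 0.0000] o=[-0.4385, -0.3948, 0.3900] → [0.2702, 0.2433, -0.0350, -0.6691, 0.7431, 0.0000]
J3: z=[-0.6691, 0.7431, 0.0000] o=[-0.3825, 0.1804, 0.2177] → [0.3982, 0.3586, 0.3915, -0.6691, 0.7431, 0.0000]
J4: z=[-0.7427, -0.6687, 0.0349] o=[-0.5862, 0.4276, 0.6174] → [-0.0866, 0.0860, -0.1949, -0.7427, -0.6687, 0.0349]
q̇ = J⁺·V = [-0.2040, -0.4360, 0.7520, 0.6680]

-0.2040 -0.4360 0.7520 0.6680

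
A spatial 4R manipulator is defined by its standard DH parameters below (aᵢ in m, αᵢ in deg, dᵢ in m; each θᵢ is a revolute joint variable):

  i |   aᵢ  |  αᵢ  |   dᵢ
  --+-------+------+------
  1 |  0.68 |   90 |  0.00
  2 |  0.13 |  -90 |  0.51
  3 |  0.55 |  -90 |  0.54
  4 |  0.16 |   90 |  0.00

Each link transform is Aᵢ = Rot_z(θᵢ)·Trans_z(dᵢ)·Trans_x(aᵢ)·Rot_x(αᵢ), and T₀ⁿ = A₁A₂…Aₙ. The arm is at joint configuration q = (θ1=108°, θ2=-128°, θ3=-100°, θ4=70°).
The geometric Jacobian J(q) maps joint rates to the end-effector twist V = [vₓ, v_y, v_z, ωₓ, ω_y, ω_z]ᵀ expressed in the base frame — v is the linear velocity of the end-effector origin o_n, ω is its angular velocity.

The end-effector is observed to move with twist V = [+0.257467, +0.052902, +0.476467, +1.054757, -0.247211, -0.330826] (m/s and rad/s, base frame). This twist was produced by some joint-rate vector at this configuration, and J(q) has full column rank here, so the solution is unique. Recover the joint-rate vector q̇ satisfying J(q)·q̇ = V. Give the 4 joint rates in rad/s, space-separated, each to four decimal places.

o_n = [0.7512, 1.2657, -0.2596]
J₁: ẑ×o_n = [-1.2657, 0.7512, 0.0000], ω = ẑ
J2: z=[0.9511, 0.3090, 0.0000] o=[-0.2101, 0.6467, 0.0000] → [-0.0802, 0.2469, 0.2917, 0.9511, 0.3090, 0.0000]
J3: z=[-0.2435, 0.7494, -0.6157] o=[0.2996, 0.7282, -0.1024] → [0.2132, -0.3163, -0.4693, -0.2435, 0.7494, -0.6157]
J4: z=[0.3525, -0.5230, -0.7760] o=[0.6651, 1.3562, -0.3596] → [-0.1225, -0.1021, 0.0131, 0.3525, -0.5230, -0.7760]
q̇ = J⁺·V = [-0.3680, 0.8710, -0.4650, 0.3210]

-0.3680 0.8710 -0.4650 0.3210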